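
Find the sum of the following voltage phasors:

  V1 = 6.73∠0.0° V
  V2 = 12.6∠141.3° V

Step 1 — Convert each phasor to rectangular form:
  V1 = 6.73·(cos(0.0°) + j·sin(0.0°)) = 6.73 V
  V2 = 12.6·(cos(141.3°) + j·sin(141.3°)) = -9.833 + j7.878 V
Step 2 — Sum components: V_total = -3.103 + j7.878 V.
Step 3 — Convert to polar: |V_total| = 8.467 V, ∠V_total = 111.5°.

V_total = 8.467∠111.5° V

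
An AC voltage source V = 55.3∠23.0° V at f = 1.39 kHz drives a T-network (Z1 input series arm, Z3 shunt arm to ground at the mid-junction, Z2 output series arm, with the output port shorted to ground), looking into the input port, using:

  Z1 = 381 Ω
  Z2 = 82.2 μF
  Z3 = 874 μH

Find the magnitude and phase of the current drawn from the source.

Step 1 — Angular frequency: ω = 2π·f = 2π·1390 = 8734 rad/s.
Step 2 — Component impedances:
  Z1: Z = R = 381 Ω
  Z2: Z = 1/(jωC) = -j/(ω·C) = 0 - j1.393 Ω
  Z3: Z = jωL = j·8734·0.000874 = 0 + j7.633 Ω
Step 3 — With the output port shorted to ground, the output series arm Z2 runs from the junction to ground; the shunt arm Z3 also runs from the junction to ground. They appear in parallel: Z3 || Z2 = 0 - j1.704 Ω.
Step 4 — Series with input arm Z1: Z_in = Z1 + (Z3 || Z2) = 381 - j1.704 Ω = 381∠-0.3° Ω.
Step 5 — Source phasor: V = 55.3∠23.0° V = 50.9 + j21.61 V.
Step 6 — Ohm's law: I = V / Z_total = (50.9 + j21.61) / (381 - j1.704) = 0.1333 + j0.05731 A.
Step 7 — Convert to polar: |I| = 0.1451 A, ∠I = 23.3°.

I = 0.1451∠23.3° A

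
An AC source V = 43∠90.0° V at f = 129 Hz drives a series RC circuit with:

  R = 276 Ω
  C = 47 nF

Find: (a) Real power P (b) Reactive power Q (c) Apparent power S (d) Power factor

Step 1 — Angular frequency: ω = 2π·f = 2π·129 = 810.5 rad/s.
Step 2 — Component impedances:
  R: Z = R = 276 Ω
  C: Z = 1/(jωC) = -j/(ω·C) = 0 - j2.625e+04 Ω
Step 3 — Series combination: Z_total = R + C = 276 - j2.625e+04 Ω = 2.625e+04∠-89.4° Ω.
Step 4 — Source phasor: V = 43∠90.0° V = 0 + j43 V.
Step 5 — Current: I = V / Z = -0.001638 + j1.722e-05 A = 0.001638∠179.4° A.
Step 6 — Complex power: S = V·I* = 0.0007405 - j0.07043 VA.
Step 7 — Real power: P = Re(S) = 0.0007405 W.
Step 8 — Reactive power: Q = Im(S) = -0.07043 VAR.
Step 9 — Apparent power: |S| = 0.07043 VA.
Step 10 — Power factor: PF = P/|S| = 0.01051 (leading).

(a) P = 0.0007405 W  (b) Q = -0.07043 VAR  (c) S = 0.07043 VA  (d) PF = 0.01051 (leading)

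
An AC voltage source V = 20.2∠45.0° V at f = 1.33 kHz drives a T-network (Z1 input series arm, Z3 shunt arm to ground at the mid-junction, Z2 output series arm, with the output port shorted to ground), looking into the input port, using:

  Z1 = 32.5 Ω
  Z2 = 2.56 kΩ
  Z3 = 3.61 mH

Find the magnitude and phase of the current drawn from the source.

Step 1 — Angular frequency: ω = 2π·f = 2π·1330 = 8357 rad/s.
Step 2 — Component impedances:
  Z1: Z = R = 32.5 Ω
  Z2: Z = R = 2560 Ω
  Z3: Z = jωL = j·8357·0.00361 = 0 + j30.17 Ω
Step 3 — With the output port shorted to ground, the output series arm Z2 runs from the junction to ground; the shunt arm Z3 also runs from the junction to ground. They appear in parallel: Z3 || Z2 = 0.3554 + j30.16 Ω.
Step 4 — Series with input arm Z1: Z_in = Z1 + (Z3 || Z2) = 32.86 + j30.16 Ω = 44.6∠42.6° Ω.
Step 5 — Source phasor: V = 20.2∠45.0° V = 14.28 + j14.28 V.
Step 6 — Ohm's law: I = V / Z_total = (14.28 + j14.28) / (32.86 + j30.16) = 0.4525 + j0.01933 A.
Step 7 — Convert to polar: |I| = 0.4529 A, ∠I = 2.4°.

I = 0.4529∠2.4° A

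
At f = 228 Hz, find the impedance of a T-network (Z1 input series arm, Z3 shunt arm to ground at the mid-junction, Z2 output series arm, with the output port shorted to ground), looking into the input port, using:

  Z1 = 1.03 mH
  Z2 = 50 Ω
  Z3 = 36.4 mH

Step 1 — Angular frequency: ω = 2π·f = 2π·228 = 1433 rad/s.
Step 2 — Component impedances:
  Z1: Z = jωL = j·1433·0.00103 = 0 + j1.476 Ω
  Z2: Z = R = 50 Ω
  Z3: Z = jωL = j·1433·0.0364 = 0 + j52.15 Ω
Step 3 — With the output port shorted to ground, the output series arm Z2 runs from the junction to ground; the shunt arm Z3 also runs from the junction to ground. They appear in parallel: Z3 || Z2 = 26.05 + j24.98 Ω.
Step 4 — Series with input arm Z1: Z_in = Z1 + (Z3 || Z2) = 26.05 + j26.45 Ω = 37.13∠45.4° Ω.

Z = 26.05 + j26.45 Ω = 37.13∠45.4° Ω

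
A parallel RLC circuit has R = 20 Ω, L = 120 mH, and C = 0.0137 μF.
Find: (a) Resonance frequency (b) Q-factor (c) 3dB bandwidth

Step 1 — Resonance: ω₀ = 1/√(LC) = 1/√(0.12·1.37e-08) = 2.466e+04 rad/s.
Step 2 — f₀ = ω₀/(2π) = 3925 Hz.
Step 3 — Parallel Q: Q = R/(ω₀L) = 20/(2.466e+04·0.12) = 0.006758.
Step 4 — Bandwidth: Δω = ω₀/Q = 3.65e+06 rad/s; BW = Δω/(2π) = 5.809e+05 Hz.

(a) f₀ = 3925 Hz  (b) Q = 0.006758  (c) BW = 5.809e+05 Hz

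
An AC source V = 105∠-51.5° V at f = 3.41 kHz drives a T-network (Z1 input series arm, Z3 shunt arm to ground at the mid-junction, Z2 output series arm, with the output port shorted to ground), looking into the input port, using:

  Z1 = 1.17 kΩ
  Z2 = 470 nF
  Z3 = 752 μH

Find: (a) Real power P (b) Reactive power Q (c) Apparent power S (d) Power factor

Step 1 — Angular frequency: ω = 2π·f = 2π·3410 = 2.143e+04 rad/s.
Step 2 — Component impedances:
  Z1: Z = R = 1170 Ω
  Z2: Z = 1/(jωC) = -j/(ω·C) = 0 - j99.3 Ω
  Z3: Z = jωL = j·2.143e+04·0.000752 = 0 + j16.11 Ω
Step 3 — With the output port shorted to ground, the output series arm Z2 runs from the junction to ground; the shunt arm Z3 also runs from the junction to ground. They appear in parallel: Z3 || Z2 = 0 + j19.23 Ω.
Step 4 — Series with input arm Z1: Z_in = Z1 + (Z3 || Z2) = 1170 + j19.23 Ω = 1170∠0.9° Ω.
Step 5 — Source phasor: V = 105∠-51.5° V = 65.36 - j82.17 V.
Step 6 — Current: I = V / Z = 0.0547 - j0.07113 A = 0.08973∠-52.4° A.
Step 7 — Complex power: S = V·I* = 9.421 + j0.1549 VA.
Step 8 — Real power: P = Re(S) = 9.421 W.
Step 9 — Reactive power: Q = Im(S) = 0.1549 VAR.
Step 10 — Apparent power: |S| = 9.422 VA.
Step 11 — Power factor: PF = P/|S| = 0.9999 (lagging).

(a) P = 9.421 W  (b) Q = 0.1549 VAR  (c) S = 9.422 VA  (d) PF = 0.9999 (lagging)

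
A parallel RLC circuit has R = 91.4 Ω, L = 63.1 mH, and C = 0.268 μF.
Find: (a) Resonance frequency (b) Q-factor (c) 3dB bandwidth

Step 1 — Resonance: ω₀ = 1/√(LC) = 1/√(0.0631·2.68e-07) = 7690 rad/s.
Step 2 — f₀ = ω₀/(2π) = 1224 Hz.
Step 3 — Parallel Q: Q = R/(ω₀L) = 91.4/(7690·0.0631) = 0.1884.
Step 4 — Bandwidth: Δω = ω₀/Q = 4.082e+04 rad/s; BW = Δω/(2π) = 6497 Hz.

(a) f₀ = 1224 Hz  (b) Q = 0.1884  (c) BW = 6497 Hz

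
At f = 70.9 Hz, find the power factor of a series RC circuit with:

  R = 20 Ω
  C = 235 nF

Step 1 — Angular frequency: ω = 2π·f = 2π·70.9 = 445.5 rad/s.
Step 2 — Component impedances:
  R: Z = R = 20 Ω
  C: Z = 1/(jωC) = -j/(ω·C) = 0 - j9552 Ω
Step 3 — Series combination: Z_total = R + C = 20 - j9552 Ω = 9552∠-89.9° Ω.
Step 4 — Power factor: PF = cos(φ) = Re(Z)/|Z| = 20/9552 = 0.002094.
Step 5 — Type: Im(Z) = -9552 ⇒ leading (phase φ = -89.9°).

PF = 0.002094 (leading, φ = -89.9°)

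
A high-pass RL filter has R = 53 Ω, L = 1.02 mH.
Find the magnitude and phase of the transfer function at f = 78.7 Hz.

Step 1 — Angular frequency: ω = 2π·78.7 = 494.5 rad/s.
Step 2 — Transfer function: H(jω) = jωL/(R + jωL).
Step 3 — Numerator jωL = j·0.5044; denominator R + jωL = 53 + j0.5044.
Step 4 — H = 9.056e-05 + j0.009516.
Step 5 — Magnitude: |H| = 0.009516 (-40.4 dB); phase: φ = 89.5°.

|H| = 0.009516 (-40.4 dB), φ = 89.5°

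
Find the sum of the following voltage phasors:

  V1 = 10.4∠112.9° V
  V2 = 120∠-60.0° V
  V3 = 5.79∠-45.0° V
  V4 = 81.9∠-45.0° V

Step 1 — Convert each phasor to rectangular form:
  V1 = 10.4·(cos(112.9°) + j·sin(112.9°)) = -4.047 + j9.58 V
  V2 = 120·(cos(-60.0°) + j·sin(-60.0°)) = 60 - j103.9 V
  V3 = 5.79·(cos(-45.0°) + j·sin(-45.0°)) = 4.094 - j4.094 V
  V4 = 81.9·(cos(-45.0°) + j·sin(-45.0°)) = 57.91 - j57.91 V
Step 2 — Sum components: V_total = 118 - j156.3 V.
Step 3 — Convert to polar: |V_total| = 195.9 V, ∠V_total = -53.0°.

V_total = 195.9∠-53.0° V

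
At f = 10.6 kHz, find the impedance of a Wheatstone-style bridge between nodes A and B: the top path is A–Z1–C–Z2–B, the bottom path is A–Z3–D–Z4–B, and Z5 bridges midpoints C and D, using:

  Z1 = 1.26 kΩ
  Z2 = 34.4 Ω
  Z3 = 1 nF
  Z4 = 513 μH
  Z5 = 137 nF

Step 1 — Angular frequency: ω = 2π·f = 2π·1.06e+04 = 6.66e+04 rad/s.
Step 2 — Component impedances:
  Z1: Z = R = 1260 Ω
  Z2: Z = R = 34.4 Ω
  Z3: Z = 1/(jωC) = -j/(ω·C) = 0 - j1.501e+04 Ω
  Z4: Z = jωL = j·6.66e+04·0.000513 = 0 + j34.17 Ω
  Z5: Z = 1/(jωC) = -j/(ω·C) = 0 - j109.6 Ω
Step 3 — Bridge requires nodal analysis (the Z5 bridge couples midpoints C and D, so the two paths cannot be reduced to a simple series/parallel combination). Setting node B to ground and injecting 1 A at node A, the 3-node admittance system at A, C, D solves to V_A = Z_AB = 1275 - j124.8 Ω = 1281∠-5.6° Ω.

Z = 1275 - j124.8 Ω = 1281∠-5.6° Ω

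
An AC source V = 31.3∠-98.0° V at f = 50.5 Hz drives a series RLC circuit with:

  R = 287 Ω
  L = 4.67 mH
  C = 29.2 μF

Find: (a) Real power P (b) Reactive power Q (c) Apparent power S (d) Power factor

Step 1 — Angular frequency: ω = 2π·f = 2π·50.5 = 317.3 rad/s.
Step 2 — Component impedances:
  R: Z = R = 287 Ω
  L: Z = jωL = j·317.3·0.00467 = 0 + j1.482 Ω
  C: Z = 1/(jωC) = -j/(ω·C) = 0 - j107.9 Ω
Step 3 — Series combination: Z_total = R + L + C = 287 - j106.4 Ω = 306.1∠-20.3° Ω.
Step 4 — Source phasor: V = 31.3∠-98.0° V = -4.356 - j31 V.
Step 5 — Current: I = V / Z = 0.02187 - j0.09989 A = 0.1023∠-77.7° A.
Step 6 — Complex power: S = V·I* = 3.001 - j1.113 VA.
Step 7 — Real power: P = Re(S) = 3.001 W.
Step 8 — Reactive power: Q = Im(S) = -1.113 VAR.
Step 9 — Apparent power: |S| = 3.201 VA.
Step 10 — Power factor: PF = P/|S| = 0.9376 (leading).

(a) P = 3.001 W  (b) Q = -1.113 VAR  (c) S = 3.201 VA  (d) PF = 0.9376 (leading)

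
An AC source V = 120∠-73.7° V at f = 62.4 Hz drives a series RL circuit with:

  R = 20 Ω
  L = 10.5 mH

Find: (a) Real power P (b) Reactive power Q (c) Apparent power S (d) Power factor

Step 1 — Angular frequency: ω = 2π·f = 2π·62.4 = 392.1 rad/s.
Step 2 — Component impedances:
  R: Z = R = 20 Ω
  L: Z = jωL = j·392.1·0.0105 = 0 + j4.117 Ω
Step 3 — Series combination: Z_total = R + L = 20 + j4.117 Ω = 20.42∠11.6° Ω.
Step 4 — Source phasor: V = 120∠-73.7° V = 33.68 - j115.2 V.
Step 5 — Current: I = V / Z = 0.4784 - j5.857 A = 5.877∠-85.3° A.
Step 6 — Complex power: S = V·I* = 690.7 + j142.2 VA.
Step 7 — Real power: P = Re(S) = 690.7 W.
Step 8 — Reactive power: Q = Im(S) = 142.2 VAR.
Step 9 — Apparent power: |S| = 705.2 VA.
Step 10 — Power factor: PF = P/|S| = 0.9795 (lagging).

(a) P = 690.7 W  (b) Q = 142.2 VAR  (c) S = 705.2 VA  (d) PF = 0.9795 (lagging)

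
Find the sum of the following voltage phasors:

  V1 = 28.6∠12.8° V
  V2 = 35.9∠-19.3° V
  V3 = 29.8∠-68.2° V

Step 1 — Convert each phasor to rectangular form:
  V1 = 28.6·(cos(12.8°) + j·sin(12.8°)) = 27.89 + j6.336 V
  V2 = 35.9·(cos(-19.3°) + j·sin(-19.3°)) = 33.88 - j11.87 V
  V3 = 29.8·(cos(-68.2°) + j·sin(-68.2°)) = 11.07 - j27.67 V
Step 2 — Sum components: V_total = 72.84 - j33.2 V.
Step 3 — Convert to polar: |V_total| = 80.05 V, ∠V_total = -24.5°.

V_total = 80.05∠-24.5° V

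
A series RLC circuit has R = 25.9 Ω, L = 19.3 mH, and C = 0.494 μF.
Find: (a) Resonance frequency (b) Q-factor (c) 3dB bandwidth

Step 1 — Resonance: ω₀ = 1/√(LC) = 1/√(0.0193·4.94e-07) = 1.024e+04 rad/s.
Step 2 — f₀ = ω₀/(2π) = 1630 Hz.
Step 3 — Series Q: Q = ω₀L/R = 1.024e+04·0.0193/25.9 = 7.632.
Step 4 — Bandwidth: Δω = ω₀/Q = 1342 rad/s; BW = Δω/(2π) = 213.6 Hz.

(a) f₀ = 1630 Hz  (b) Q = 7.632  (c) BW = 213.6 Hz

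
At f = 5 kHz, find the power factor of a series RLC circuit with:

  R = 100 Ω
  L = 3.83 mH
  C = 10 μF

Step 1 — Angular frequency: ω = 2π·f = 2π·5000 = 3.142e+04 rad/s.
Step 2 — Component impedances:
  R: Z = R = 100 Ω
  L: Z = jωL = j·3.142e+04·0.00383 = 0 + j120.3 Ω
  C: Z = 1/(jωC) = -j/(ω·C) = 0 - j3.183 Ω
Step 3 — Series combination: Z_total = R + L + C = 100 + j117.1 Ω = 154∠49.5° Ω.
Step 4 — Power factor: PF = cos(φ) = Re(Z)/|Z| = 100/154.02 = 0.6493.
Step 5 — Type: Im(Z) = 117.1 ⇒ lagging (phase φ = 49.5°).

PF = 0.6493 (lagging, φ = 49.5°)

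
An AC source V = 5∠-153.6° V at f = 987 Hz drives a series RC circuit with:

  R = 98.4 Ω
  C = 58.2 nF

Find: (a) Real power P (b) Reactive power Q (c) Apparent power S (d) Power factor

Step 1 — Angular frequency: ω = 2π·f = 2π·987 = 6202 rad/s.
Step 2 — Component impedances:
  R: Z = R = 98.4 Ω
  C: Z = 1/(jωC) = -j/(ω·C) = 0 - j2771 Ω
Step 3 — Series combination: Z_total = R + C = 98.4 - j2771 Ω = 2772∠-88.0° Ω.
Step 4 — Source phasor: V = 5∠-153.6° V = -4.479 - j2.223 V.
Step 5 — Current: I = V / Z = 0.0007441 - j0.001643 A = 0.001804∠-65.6° A.
Step 6 — Complex power: S = V·I* = 0.0003201 - j0.009012 VA.
Step 7 — Real power: P = Re(S) = 0.0003201 W.
Step 8 — Reactive power: Q = Im(S) = -0.009012 VAR.
Step 9 — Apparent power: |S| = 0.009018 VA.
Step 10 — Power factor: PF = P/|S| = 0.03549 (leading).

(a) P = 0.0003201 W  (b) Q = -0.009012 VAR  (c) S = 0.009018 VA  (d) PF = 0.03549 (leading)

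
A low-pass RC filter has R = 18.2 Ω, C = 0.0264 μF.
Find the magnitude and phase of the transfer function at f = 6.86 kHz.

Step 1 — Angular frequency: ω = 2π·6860 = 4.31e+04 rad/s.
Step 2 — Transfer function: H(jω) = 1/(1 + jωRC).
Step 3 — Denominator: 1 + jωRC = 1 + j·4.31e+04·18.2·2.64e-08 = 1 + j0.02071.
Step 4 — H = 0.9996 - j0.0207.
Step 5 — Magnitude: |H| = 0.9998 (-0.0 dB); phase: φ = -1.2°.

|H| = 0.9998 (-0.0 dB), φ = -1.2°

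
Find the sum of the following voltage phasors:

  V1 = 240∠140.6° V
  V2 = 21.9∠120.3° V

Step 1 — Convert each phasor to rectangular form:
  V1 = 240·(cos(140.6°) + j·sin(140.6°)) = -185.5 + j152.3 V
  V2 = 21.9·(cos(120.3°) + j·sin(120.3°)) = -11.05 + j18.91 V
Step 2 — Sum components: V_total = -196.5 + j171.2 V.
Step 3 — Convert to polar: |V_total| = 260.7 V, ∠V_total = 138.9°.

V_total = 260.7∠138.9° V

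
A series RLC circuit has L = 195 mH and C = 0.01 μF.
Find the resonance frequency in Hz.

Step 1 — Resonance condition Im(Z)=0 gives ω₀ = 1/√(LC).
Step 2 — ω₀ = 1/√(0.195·1e-08) = 2.265e+04 rad/s.
Step 3 — f₀ = ω₀/(2π) = 3604 Hz.

f₀ = 3604 Hz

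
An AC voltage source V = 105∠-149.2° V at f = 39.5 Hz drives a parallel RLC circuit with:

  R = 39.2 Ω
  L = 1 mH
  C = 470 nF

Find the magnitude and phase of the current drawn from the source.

Step 1 — Angular frequency: ω = 2π·f = 2π·39.5 = 248.2 rad/s.
Step 2 — Component impedances:
  R: Z = R = 39.2 Ω
  L: Z = jωL = j·248.2·0.001 = 0 + j0.2482 Ω
  C: Z = 1/(jωC) = -j/(ω·C) = 0 - j8573 Ω
Step 3 — Parallel combination: 1/Z_total = 1/R + 1/L + 1/C; Z_total = 0.001571 + j0.2482 Ω = 0.2482∠89.6° Ω.
Step 4 — Source phasor: V = 105∠-149.2° V = -90.19 - j53.76 V.
Step 5 — Ohm's law: I = V / Z_total = (-90.19 - j53.76) / (0.001571 + j0.2482) = -218.9 + j362 A.
Step 6 — Convert to polar: |I| = 423.1 A, ∠I = 121.2°.

I = 423.1∠121.2° A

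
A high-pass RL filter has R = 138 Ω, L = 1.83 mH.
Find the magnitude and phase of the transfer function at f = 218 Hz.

Step 1 — Angular frequency: ω = 2π·218 = 1370 rad/s.
Step 2 — Transfer function: H(jω) = jωL/(R + jωL).
Step 3 — Numerator jωL = j·2.507; denominator R + jωL = 138 + j2.507.
Step 4 — H = 0.0003298 + j0.01816.
Step 5 — Magnitude: |H| = 0.01816 (-34.8 dB); phase: φ = 89.0°.

|H| = 0.01816 (-34.8 dB), φ = 89.0°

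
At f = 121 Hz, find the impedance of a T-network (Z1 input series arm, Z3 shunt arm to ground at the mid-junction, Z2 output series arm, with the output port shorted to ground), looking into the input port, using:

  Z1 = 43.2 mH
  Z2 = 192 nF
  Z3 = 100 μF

Step 1 — Angular frequency: ω = 2π·f = 2π·121 = 760.3 rad/s.
Step 2 — Component impedances:
  Z1: Z = jωL = j·760.3·0.0432 = 0 + j32.84 Ω
  Z2: Z = 1/(jωC) = -j/(ω·C) = 0 - j6851 Ω
  Z3: Z = 1/(jωC) = -j/(ω·C) = 0 - j13.15 Ω
Step 3 — With the output port shorted to ground, the output series arm Z2 runs from the junction to ground; the shunt arm Z3 also runs from the junction to ground. They appear in parallel: Z3 || Z2 = 0 - j13.13 Ω.
Step 4 — Series with input arm Z1: Z_in = Z1 + (Z3 || Z2) = 0 + j19.72 Ω = 19.72∠90.0° Ω.

Z = 0 + j19.72 Ω = 19.72∠90.0° Ω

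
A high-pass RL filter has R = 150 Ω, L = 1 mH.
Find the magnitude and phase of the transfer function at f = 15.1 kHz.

Step 1 — Angular frequency: ω = 2π·1.51e+04 = 9.488e+04 rad/s.
Step 2 — Transfer function: H(jω) = jωL/(R + jωL).
Step 3 — Numerator jωL = j·94.88; denominator R + jωL = 150 + j94.88.
Step 4 — H = 0.2857 + j0.4518.
Step 5 — Magnitude: |H| = 0.5346 (-5.4 dB); phase: φ = 57.7°.

|H| = 0.5346 (-5.4 dB), φ = 57.7°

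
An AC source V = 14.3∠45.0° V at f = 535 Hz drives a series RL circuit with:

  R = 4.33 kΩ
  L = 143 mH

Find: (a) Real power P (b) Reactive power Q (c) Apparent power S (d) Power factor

Step 1 — Angular frequency: ω = 2π·f = 2π·535 = 3362 rad/s.
Step 2 — Component impedances:
  R: Z = R = 4330 Ω
  L: Z = jωL = j·3362·0.143 = 0 + j480.7 Ω
Step 3 — Series combination: Z_total = R + L = 4330 + j480.7 Ω = 4357∠6.3° Ω.
Step 4 — Source phasor: V = 14.3∠45.0° V = 10.11 + j10.11 V.
Step 5 — Current: I = V / Z = 0.002563 + j0.002051 A = 0.003282∠38.7° A.
Step 6 — Complex power: S = V·I* = 0.04665 + j0.005179 VA.
Step 7 — Real power: P = Re(S) = 0.04665 W.
Step 8 — Reactive power: Q = Im(S) = 0.005179 VAR.
Step 9 — Apparent power: |S| = 0.04694 VA.
Step 10 — Power factor: PF = P/|S| = 0.9939 (lagging).

(a) P = 0.04665 W  (b) Q = 0.005179 VAR  (c) S = 0.04694 VA  (d) PF = 0.9939 (lagging)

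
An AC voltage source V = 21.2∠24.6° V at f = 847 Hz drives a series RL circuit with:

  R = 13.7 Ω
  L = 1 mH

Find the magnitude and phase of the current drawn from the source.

Step 1 — Angular frequency: ω = 2π·f = 2π·847 = 5322 rad/s.
Step 2 — Component impedances:
  R: Z = R = 13.7 Ω
  L: Z = jωL = j·5322·0.001 = 0 + j5.322 Ω
Step 3 — Series combination: Z_total = R + L = 13.7 + j5.322 Ω = 14.7∠21.2° Ω.
Step 4 — Source phasor: V = 21.2∠24.6° V = 19.28 + j8.825 V.
Step 5 — Ohm's law: I = V / Z_total = (19.28 + j8.825) / (13.7 + j5.322) = 1.44 + j0.08482 A.
Step 6 — Convert to polar: |I| = 1.442 A, ∠I = 3.4°.

I = 1.442∠3.4° A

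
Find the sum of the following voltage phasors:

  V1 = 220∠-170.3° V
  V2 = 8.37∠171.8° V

Step 1 — Convert each phasor to rectangular form:
  V1 = 220·(cos(-170.3°) + j·sin(-170.3°)) = -216.9 - j37.07 V
  V2 = 8.37·(cos(171.8°) + j·sin(171.8°)) = -8.284 + j1.194 V
Step 2 — Sum components: V_total = -225.1 - j35.87 V.
Step 3 — Convert to polar: |V_total| = 228 V, ∠V_total = -170.9°.

V_total = 228∠-170.9° V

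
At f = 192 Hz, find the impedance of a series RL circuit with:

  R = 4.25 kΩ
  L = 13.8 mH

Step 1 — Angular frequency: ω = 2π·f = 2π·192 = 1206 rad/s.
Step 2 — Component impedances:
  R: Z = R = 4250 Ω
  L: Z = jωL = j·1206·0.0138 = 0 + j16.65 Ω
Step 3 — Series combination: Z_total = R + L = 4250 + j16.65 Ω = 4250∠0.2° Ω.

Z = 4250 + j16.65 Ω = 4250∠0.2° Ω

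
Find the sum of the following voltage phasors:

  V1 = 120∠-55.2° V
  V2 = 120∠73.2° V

Step 1 — Convert each phasor to rectangular form:
  V1 = 120·(cos(-55.2°) + j·sin(-55.2°)) = 68.49 - j98.54 V
  V2 = 120·(cos(73.2°) + j·sin(73.2°)) = 34.68 + j114.9 V
Step 2 — Sum components: V_total = 103.2 + j16.34 V.
Step 3 — Convert to polar: |V_total| = 104.5 V, ∠V_total = 9.0°.

V_total = 104.5∠9.0° V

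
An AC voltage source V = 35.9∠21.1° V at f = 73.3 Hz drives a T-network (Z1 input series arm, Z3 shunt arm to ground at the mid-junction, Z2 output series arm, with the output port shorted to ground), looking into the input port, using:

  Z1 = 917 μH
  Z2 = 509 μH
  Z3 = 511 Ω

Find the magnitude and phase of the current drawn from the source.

Step 1 — Angular frequency: ω = 2π·f = 2π·73.3 = 460.6 rad/s.
Step 2 — Component impedances:
  Z1: Z = jωL = j·460.6·0.000917 = 0 + j0.4223 Ω
  Z2: Z = jωL = j·460.6·0.000509 = 0 + j0.2344 Ω
  Z3: Z = R = 511 Ω
Step 3 — With the output port shorted to ground, the output series arm Z2 runs from the junction to ground; the shunt arm Z3 also runs from the junction to ground. They appear in parallel: Z3 || Z2 = 0.0001075 + j0.2344 Ω.
Step 4 — Series with input arm Z1: Z_in = Z1 + (Z3 || Z2) = 0.0001075 + j0.6568 Ω = 0.6568∠90.0° Ω.
Step 5 — Source phasor: V = 35.9∠21.1° V = 33.49 + j12.92 V.
Step 6 — Ohm's law: I = V / Z_total = (33.49 + j12.92) / (0.0001075 + j0.6568) = 19.69 - j50.99 A.
Step 7 — Convert to polar: |I| = 54.66 A, ∠I = -68.9°.

I = 54.66∠-68.9° A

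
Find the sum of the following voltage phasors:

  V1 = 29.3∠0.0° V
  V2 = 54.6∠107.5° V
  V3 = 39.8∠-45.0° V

Step 1 — Convert each phasor to rectangular form:
  V1 = 29.3·(cos(0.0°) + j·sin(0.0°)) = 29.3 V
  V2 = 54.6·(cos(107.5°) + j·sin(107.5°)) = -16.42 + j52.07 V
  V3 = 39.8·(cos(-45.0°) + j·sin(-45.0°)) = 28.14 - j28.14 V
Step 2 — Sum components: V_total = 41.02 + j23.93 V.
Step 3 — Convert to polar: |V_total| = 47.49 V, ∠V_total = 30.3°.

V_total = 47.49∠30.3° V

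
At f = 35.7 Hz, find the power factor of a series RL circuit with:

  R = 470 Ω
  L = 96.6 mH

Step 1 — Angular frequency: ω = 2π·f = 2π·35.7 = 224.3 rad/s.
Step 2 — Component impedances:
  R: Z = R = 470 Ω
  L: Z = jωL = j·224.3·0.0966 = 0 + j21.67 Ω
Step 3 — Series combination: Z_total = R + L = 470 + j21.67 Ω = 470.5∠2.6° Ω.
Step 4 — Power factor: PF = cos(φ) = Re(Z)/|Z| = 470/470.5 = 0.9989.
Step 5 — Type: Im(Z) = 21.67 ⇒ lagging (phase φ = 2.6°).

PF = 0.9989 (lagging, φ = 2.6°)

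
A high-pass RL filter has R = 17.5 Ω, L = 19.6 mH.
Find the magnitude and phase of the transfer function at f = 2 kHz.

Step 1 — Angular frequency: ω = 2π·2000 = 1.257e+04 rad/s.
Step 2 — Transfer function: H(jω) = jωL/(R + jωL).
Step 3 — Numerator jωL = j·246.3; denominator R + jωL = 17.5 + j246.3.
Step 4 — H = 0.995 + j0.07069.
Step 5 — Magnitude: |H| = 0.9975 (-0.0 dB); phase: φ = 4.1°.

|H| = 0.9975 (-0.0 dB), φ = 4.1°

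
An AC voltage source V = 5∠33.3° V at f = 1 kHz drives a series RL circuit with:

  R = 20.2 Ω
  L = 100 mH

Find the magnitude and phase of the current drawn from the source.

Step 1 — Angular frequency: ω = 2π·f = 2π·1000 = 6283 rad/s.
Step 2 — Component impedances:
  R: Z = R = 20.2 Ω
  L: Z = jωL = j·6283·0.1 = 0 + j628.3 Ω
Step 3 — Series combination: Z_total = R + L = 20.2 + j628.3 Ω = 628.6∠88.2° Ω.
Step 4 — Source phasor: V = 5∠33.3° V = 4.179 + j2.745 V.
Step 5 — Ohm's law: I = V / Z_total = (4.179 + j2.745) / (20.2 + j628.3) = 0.004578 - j0.006504 A.
Step 6 — Convert to polar: |I| = 0.007954 A, ∠I = -54.9°.

I = 0.007954∠-54.9° A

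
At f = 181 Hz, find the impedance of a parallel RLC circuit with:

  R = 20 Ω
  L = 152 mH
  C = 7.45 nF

Step 1 — Angular frequency: ω = 2π·f = 2π·181 = 1137 rad/s.
Step 2 — Component impedances:
  R: Z = R = 20 Ω
  L: Z = jωL = j·1137·0.152 = 0 + j172.9 Ω
  C: Z = 1/(jωC) = -j/(ω·C) = 0 - j1.18e+05 Ω
Step 3 — Parallel combination: 1/Z_total = 1/R + 1/L + 1/C; Z_total = 19.74 + j2.28 Ω = 19.87∠6.6° Ω.

Z = 19.74 + j2.28 Ω = 19.87∠6.6° Ω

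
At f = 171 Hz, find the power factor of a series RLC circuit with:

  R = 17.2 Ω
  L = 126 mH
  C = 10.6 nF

Step 1 — Angular frequency: ω = 2π·f = 2π·171 = 1074 rad/s.
Step 2 — Component impedances:
  R: Z = R = 17.2 Ω
  L: Z = jωL = j·1074·0.126 = 0 + j135.4 Ω
  C: Z = 1/(jωC) = -j/(ω·C) = 0 - j8.78e+04 Ω
Step 3 — Series combination: Z_total = R + L + C = 17.2 - j8.767e+04 Ω = 8.767e+04∠-90.0° Ω.
Step 4 — Power factor: PF = cos(φ) = Re(Z)/|Z| = 17.2/8.767e+04 = 0.0001962.
Step 5 — Type: Im(Z) = -8.767e+04 ⇒ leading (phase φ = -90.0°).

PF = 0.0001962 (leading, φ = -90.0°)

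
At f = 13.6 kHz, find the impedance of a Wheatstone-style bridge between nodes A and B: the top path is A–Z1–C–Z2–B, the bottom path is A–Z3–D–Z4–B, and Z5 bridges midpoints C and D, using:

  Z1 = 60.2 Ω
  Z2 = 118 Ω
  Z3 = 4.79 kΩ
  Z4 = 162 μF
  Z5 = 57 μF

Step 1 — Angular frequency: ω = 2π·f = 2π·1.36e+04 = 8.545e+04 rad/s.
Step 2 — Component impedances:
  Z1: Z = R = 60.2 Ω
  Z2: Z = R = 118 Ω
  Z3: Z = R = 4790 Ω
  Z4: Z = 1/(jωC) = -j/(ω·C) = 0 - j0.07224 Ω
  Z5: Z = 1/(jωC) = -j/(ω·C) = 0 - j0.2053 Ω
Step 3 — Bridge requires nodal analysis (the Z5 bridge couples midpoints C and D, so the two paths cannot be reduced to a simple series/parallel combination). Setting node B to ground and injecting 1 A at node A, the 3-node admittance system at A, C, D solves to V_A = Z_AB = 59.45 - j0.2725 Ω = 59.45∠-0.3° Ω.

Z = 59.45 - j0.2725 Ω = 59.45∠-0.3° Ω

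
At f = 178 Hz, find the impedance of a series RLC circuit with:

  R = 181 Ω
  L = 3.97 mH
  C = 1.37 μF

Step 1 — Angular frequency: ω = 2π·f = 2π·178 = 1118 rad/s.
Step 2 — Component impedances:
  R: Z = R = 181 Ω
  L: Z = jωL = j·1118·0.00397 = 0 + j4.44 Ω
  C: Z = 1/(jωC) = -j/(ω·C) = 0 - j652.6 Ω
Step 3 — Series combination: Z_total = R + L + C = 181 - j648.2 Ω = 673∠-74.4° Ω.

Z = 181 - j648.2 Ω = 673∠-74.4° Ω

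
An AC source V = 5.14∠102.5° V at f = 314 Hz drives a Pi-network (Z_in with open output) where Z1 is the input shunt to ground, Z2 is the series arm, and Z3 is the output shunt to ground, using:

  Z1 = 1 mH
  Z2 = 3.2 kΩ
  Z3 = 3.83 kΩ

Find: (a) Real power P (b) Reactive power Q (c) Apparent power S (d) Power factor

Step 1 — Angular frequency: ω = 2π·f = 2π·314 = 1973 rad/s.
Step 2 — Component impedances:
  Z1: Z = jωL = j·1973·0.001 = 0 + j1.973 Ω
  Z2: Z = R = 3200 Ω
  Z3: Z = R = 3830 Ω
Step 3 — With open output, the series arm Z2 and the output shunt Z3 appear in series to ground: Z2 + Z3 = 7030 Ω.
Step 4 — Parallel with input shunt Z1: Z_in = Z1 || (Z2 + Z3) = 0.0005537 + j1.973 Ω = 1.973∠90.0° Ω.
Step 5 — Source phasor: V = 5.14∠102.5° V = -1.112 + j5.018 V.
Step 6 — Current: I = V / Z = 2.543 + j0.5646 A = 2.605∠12.5° A.
Step 7 — Complex power: S = V·I* = 0.003758 + j13.39 VA.
Step 8 — Real power: P = Re(S) = 0.003758 W.
Step 9 — Reactive power: Q = Im(S) = 13.39 VAR.
Step 10 — Apparent power: |S| = 13.39 VA.
Step 11 — Power factor: PF = P/|S| = 0.0002806 (lagging).

(a) P = 0.003758 W  (b) Q = 13.39 VAR  (c) S = 13.39 VA  (d) PF = 0.0002806 (lagging)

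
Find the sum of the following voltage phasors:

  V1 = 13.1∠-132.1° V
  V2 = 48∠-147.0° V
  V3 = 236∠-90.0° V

Step 1 — Convert each phasor to rectangular form:
  V1 = 13.1·(cos(-132.1°) + j·sin(-132.1°)) = -8.783 - j9.72 V
  V2 = 48·(cos(-147.0°) + j·sin(-147.0°)) = -40.26 - j26.14 V
  V3 = 236·(cos(-90.0°) + j·sin(-90.0°)) = 0 - j236 V
Step 2 — Sum components: V_total = -49.04 - j271.9 V.
Step 3 — Convert to polar: |V_total| = 276.2 V, ∠V_total = -100.2°.

V_total = 276.2∠-100.2° V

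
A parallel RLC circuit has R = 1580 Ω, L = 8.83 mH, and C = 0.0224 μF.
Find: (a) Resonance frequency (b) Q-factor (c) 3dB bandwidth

Step 1 — Resonance: ω₀ = 1/√(LC) = 1/√(0.00883·2.24e-08) = 7.11e+04 rad/s.
Step 2 — f₀ = ω₀/(2π) = 1.132e+04 Hz.
Step 3 — Parallel Q: Q = R/(ω₀L) = 1580/(7.11e+04·0.00883) = 2.517.
Step 4 — Bandwidth: Δω = ω₀/Q = 2.825e+04 rad/s; BW = Δω/(2π) = 4497 Hz.

(a) f₀ = 1.132e+04 Hz  (b) Q = 2.517  (c) BW = 4497 Hz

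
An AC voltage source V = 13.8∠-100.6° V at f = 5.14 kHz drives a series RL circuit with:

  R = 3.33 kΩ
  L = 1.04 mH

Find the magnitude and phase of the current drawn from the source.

Step 1 — Angular frequency: ω = 2π·f = 2π·5140 = 3.23e+04 rad/s.
Step 2 — Component impedances:
  R: Z = R = 3330 Ω
  L: Z = jωL = j·3.23e+04·0.00104 = 0 + j33.59 Ω
Step 3 — Series combination: Z_total = R + L = 3330 + j33.59 Ω = 3330∠0.6° Ω.
Step 4 — Source phasor: V = 13.8∠-100.6° V = -2.539 - j13.56 V.
Step 5 — Ohm's law: I = V / Z_total = (-2.539 - j13.56) / (3330 + j33.59) = -0.0008033 - j0.004065 A.
Step 6 — Convert to polar: |I| = 0.004144 A, ∠I = -101.2°.

I = 0.004144∠-101.2° A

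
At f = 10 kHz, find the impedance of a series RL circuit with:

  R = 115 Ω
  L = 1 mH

Step 1 — Angular frequency: ω = 2π·f = 2π·1e+04 = 6.283e+04 rad/s.
Step 2 — Component impedances:
  R: Z = R = 115 Ω
  L: Z = jωL = j·6.283e+04·0.001 = 0 + j62.83 Ω
Step 3 — Series combination: Z_total = R + L = 115 + j62.83 Ω = 131∠28.7° Ω.

Z = 115 + j62.83 Ω = 131∠28.7° Ω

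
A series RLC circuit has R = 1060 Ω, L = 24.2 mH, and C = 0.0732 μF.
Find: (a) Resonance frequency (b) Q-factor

Step 1 — Resonance condition Im(Z)=0 gives ω₀ = 1/√(LC).
Step 2 — ω₀ = 1/√(0.0242·7.32e-08) = 2.376e+04 rad/s.
Step 3 — f₀ = ω₀/(2π) = 3781 Hz.
Step 4 — Series Q: Q = ω₀L/R = 2.376e+04·0.0242/1060 = 0.5424.

(a) f₀ = 3781 Hz  (b) Q = 0.5424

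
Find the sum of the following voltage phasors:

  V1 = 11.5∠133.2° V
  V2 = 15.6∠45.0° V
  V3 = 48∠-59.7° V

Step 1 — Convert each phasor to rectangular form:
  V1 = 11.5·(cos(133.2°) + j·sin(133.2°)) = -7.872 + j8.383 V
  V2 = 15.6·(cos(45.0°) + j·sin(45.0°)) = 11.03 + j11.03 V
  V3 = 48·(cos(-59.7°) + j·sin(-59.7°)) = 24.22 - j41.44 V
Step 2 — Sum components: V_total = 27.38 - j22.03 V.
Step 3 — Convert to polar: |V_total| = 35.14 V, ∠V_total = -38.8°.

V_total = 35.14∠-38.8° V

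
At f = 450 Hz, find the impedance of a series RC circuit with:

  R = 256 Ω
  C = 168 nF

Step 1 — Angular frequency: ω = 2π·f = 2π·450 = 2827 rad/s.
Step 2 — Component impedances:
  R: Z = R = 256 Ω
  C: Z = 1/(jωC) = -j/(ω·C) = 0 - j2105 Ω
Step 3 — Series combination: Z_total = R + C = 256 - j2105 Ω = 2121∠-83.1° Ω.

Z = 256 - j2105 Ω = 2121∠-83.1° Ω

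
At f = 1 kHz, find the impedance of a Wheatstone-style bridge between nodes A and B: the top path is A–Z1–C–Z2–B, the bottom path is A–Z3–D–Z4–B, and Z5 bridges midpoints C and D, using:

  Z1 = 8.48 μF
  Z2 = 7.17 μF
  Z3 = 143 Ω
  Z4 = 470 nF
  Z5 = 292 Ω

Step 1 — Angular frequency: ω = 2π·f = 2π·1000 = 6283 rad/s.
Step 2 — Component impedances:
  Z1: Z = 1/(jωC) = -j/(ω·C) = 0 - j18.77 Ω
  Z2: Z = 1/(jωC) = -j/(ω·C) = 0 - j22.2 Ω
  Z3: Z = R = 143 Ω
  Z4: Z = 1/(jωC) = -j/(ω·C) = 0 - j338.6 Ω
  Z5: Z = R = 292 Ω
Step 3 — Bridge requires nodal analysis (the Z5 bridge couples midpoints C and D, so the two paths cannot be reduced to a simple series/parallel combination). Setting node B to ground and injecting 1 A at node A, the 3-node admittance system at A, C, D solves to V_A = Z_AB = 1.512 - j37.84 Ω = 37.87∠-87.7° Ω.

Z = 1.512 - j37.84 Ω = 37.87∠-87.7° Ω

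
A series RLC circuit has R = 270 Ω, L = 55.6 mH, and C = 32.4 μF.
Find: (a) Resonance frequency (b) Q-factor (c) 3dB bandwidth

Step 1 — Resonance: ω₀ = 1/√(LC) = 1/√(0.0556·3.24e-05) = 745.1 rad/s.
Step 2 — f₀ = ω₀/(2π) = 118.6 Hz.
Step 3 — Series Q: Q = ω₀L/R = 745.1·0.0556/270 = 0.1534.
Step 4 — Bandwidth: Δω = ω₀/Q = 4856 rad/s; BW = Δω/(2π) = 772.9 Hz.

(a) f₀ = 118.6 Hz  (b) Q = 0.1534  (c) BW = 772.9 Hz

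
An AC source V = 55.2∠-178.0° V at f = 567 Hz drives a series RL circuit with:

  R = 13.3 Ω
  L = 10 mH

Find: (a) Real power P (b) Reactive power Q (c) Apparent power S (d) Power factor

Step 1 — Angular frequency: ω = 2π·f = 2π·567 = 3563 rad/s.
Step 2 — Component impedances:
  R: Z = R = 13.3 Ω
  L: Z = jωL = j·3563·0.01 = 0 + j35.63 Ω
Step 3 — Series combination: Z_total = R + L = 13.3 + j35.63 Ω = 38.03∠69.5° Ω.
Step 4 — Source phasor: V = 55.2∠-178.0° V = -55.17 - j1.926 V.
Step 5 — Current: I = V / Z = -0.5548 + j1.341 A = 1.452∠112.5° A.
Step 6 — Complex power: S = V·I* = 28.02 + j75.07 VA.
Step 7 — Real power: P = Re(S) = 28.02 W.
Step 8 — Reactive power: Q = Im(S) = 75.07 VAR.
Step 9 — Apparent power: |S| = 80.13 VA.
Step 10 — Power factor: PF = P/|S| = 0.3497 (lagging).

(a) P = 28.02 W  (b) Q = 75.07 VAR  (c) S = 80.13 VA  (d) PF = 0.3497 (lagging)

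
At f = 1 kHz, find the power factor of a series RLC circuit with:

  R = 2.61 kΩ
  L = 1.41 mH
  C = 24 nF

Step 1 — Angular frequency: ω = 2π·f = 2π·1000 = 6283 rad/s.
Step 2 — Component impedances:
  R: Z = R = 2610 Ω
  L: Z = jωL = j·6283·0.00141 = 0 + j8.859 Ω
  C: Z = 1/(jωC) = -j/(ω·C) = 0 - j6631 Ω
Step 3 — Series combination: Z_total = R + L + C = 2610 - j6623 Ω = 7118∠-68.5° Ω.
Step 4 — Power factor: PF = cos(φ) = Re(Z)/|Z| = 2610/7118 = 0.3667.
Step 5 — Type: Im(Z) = -6623 ⇒ leading (phase φ = -68.5°).

PF = 0.3667 (leading, φ = -68.5°)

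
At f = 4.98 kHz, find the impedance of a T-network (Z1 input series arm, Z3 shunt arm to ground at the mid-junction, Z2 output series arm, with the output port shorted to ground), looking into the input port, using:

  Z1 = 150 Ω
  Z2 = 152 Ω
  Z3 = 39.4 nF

Step 1 — Angular frequency: ω = 2π·f = 2π·4980 = 3.129e+04 rad/s.
Step 2 — Component impedances:
  Z1: Z = R = 150 Ω
  Z2: Z = R = 152 Ω
  Z3: Z = 1/(jωC) = -j/(ω·C) = 0 - j811.1 Ω
Step 3 — With the output port shorted to ground, the output series arm Z2 runs from the junction to ground; the shunt arm Z3 also runs from the junction to ground. They appear in parallel: Z3 || Z2 = 146.8 - j27.52 Ω.
Step 4 — Series with input arm Z1: Z_in = Z1 + (Z3 || Z2) = 296.8 - j27.52 Ω = 298.1∠-5.3° Ω.

Z = 296.8 - j27.52 Ω = 298.1∠-5.3° Ω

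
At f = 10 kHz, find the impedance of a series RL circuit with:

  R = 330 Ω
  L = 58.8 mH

Step 1 — Angular frequency: ω = 2π·f = 2π·1e+04 = 6.283e+04 rad/s.
Step 2 — Component impedances:
  R: Z = R = 330 Ω
  L: Z = jωL = j·6.283e+04·0.0588 = 0 + j3695 Ω
Step 3 — Series combination: Z_total = R + L = 330 + j3695 Ω = 3709∠84.9° Ω.

Z = 330 + j3695 Ω = 3709∠84.9° Ω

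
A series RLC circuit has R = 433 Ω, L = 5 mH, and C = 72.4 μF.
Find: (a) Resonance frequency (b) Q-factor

Step 1 — Resonance condition Im(Z)=0 gives ω₀ = 1/√(LC).
Step 2 — ω₀ = 1/√(0.005·7.24e-05) = 1662 rad/s.
Step 3 — f₀ = ω₀/(2π) = 264.5 Hz.
Step 4 — Series Q: Q = ω₀L/R = 1662·0.005/433 = 0.01919.

(a) f₀ = 264.5 Hz  (b) Q = 0.01919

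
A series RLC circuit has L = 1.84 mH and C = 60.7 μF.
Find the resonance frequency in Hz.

Step 1 — Resonance condition Im(Z)=0 gives ω₀ = 1/√(LC).
Step 2 — ω₀ = 1/√(0.00184·6.07e-05) = 2992 rad/s.
Step 3 — f₀ = ω₀/(2π) = 476.2 Hz.

f₀ = 476.2 Hz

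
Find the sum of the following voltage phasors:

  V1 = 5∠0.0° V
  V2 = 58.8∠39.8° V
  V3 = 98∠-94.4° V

Step 1 — Convert each phasor to rectangular form:
  V1 = 5·(cos(0.0°) + j·sin(0.0°)) = 5 V
  V2 = 58.8·(cos(39.8°) + j·sin(39.8°)) = 45.18 + j37.64 V
  V3 = 98·(cos(-94.4°) + j·sin(-94.4°)) = -7.518 - j97.71 V
Step 2 — Sum components: V_total = 42.66 - j60.07 V.
Step 3 — Convert to polar: |V_total| = 73.68 V, ∠V_total = -54.6°.

V_total = 73.68∠-54.6° V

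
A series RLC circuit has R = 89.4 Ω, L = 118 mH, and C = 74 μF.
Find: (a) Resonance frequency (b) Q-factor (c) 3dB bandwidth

Step 1 — Resonance: ω₀ = 1/√(LC) = 1/√(0.118·7.4e-05) = 338.4 rad/s.
Step 2 — f₀ = ω₀/(2π) = 53.86 Hz.
Step 3 — Series Q: Q = ω₀L/R = 338.4·0.118/89.4 = 0.4467.
Step 4 — Bandwidth: Δω = ω₀/Q = 757.6 rad/s; BW = Δω/(2π) = 120.6 Hz.

(a) f₀ = 53.86 Hz  (b) Q = 0.4467  (c) BW = 120.6 Hz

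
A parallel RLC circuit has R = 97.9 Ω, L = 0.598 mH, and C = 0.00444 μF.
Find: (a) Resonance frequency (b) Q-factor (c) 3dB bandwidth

Step 1 — Resonance: ω₀ = 1/√(LC) = 1/√(0.000598·4.44e-09) = 6.137e+05 rad/s.
Step 2 — f₀ = ω₀/(2π) = 9.767e+04 Hz.
Step 3 — Parallel Q: Q = R/(ω₀L) = 97.9/(6.137e+05·0.000598) = 0.2668.
Step 4 — Bandwidth: Δω = ω₀/Q = 2.301e+06 rad/s; BW = Δω/(2π) = 3.661e+05 Hz.

(a) f₀ = 9.767e+04 Hz  (b) Q = 0.2668  (c) BW = 3.661e+05 Hz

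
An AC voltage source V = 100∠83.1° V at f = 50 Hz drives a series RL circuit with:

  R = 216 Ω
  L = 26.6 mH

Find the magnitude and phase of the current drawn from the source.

Step 1 — Angular frequency: ω = 2π·f = 2π·50 = 314.2 rad/s.
Step 2 — Component impedances:
  R: Z = R = 216 Ω
  L: Z = jωL = j·314.2·0.0266 = 0 + j8.357 Ω
Step 3 — Series combination: Z_total = R + L = 216 + j8.357 Ω = 216.2∠2.2° Ω.
Step 4 — Source phasor: V = 100∠83.1° V = 12.01 + j99.28 V.
Step 5 — Ohm's law: I = V / Z_total = (12.01 + j99.28) / (216 + j8.357) = 0.07329 + j0.4568 A.
Step 6 — Convert to polar: |I| = 0.4626 A, ∠I = 80.9°.

I = 0.4626∠80.9° A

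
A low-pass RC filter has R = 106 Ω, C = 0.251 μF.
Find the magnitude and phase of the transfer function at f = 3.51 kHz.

Step 1 — Angular frequency: ω = 2π·3510 = 2.205e+04 rad/s.
Step 2 — Transfer function: H(jω) = 1/(1 + jωRC).
Step 3 — Denominator: 1 + jωRC = 1 + j·2.205e+04·106·2.51e-07 = 1 + j0.5868.
Step 4 — H = 0.7439 - j0.4365.
Step 5 — Magnitude: |H| = 0.8625 (-1.3 dB); phase: φ = -30.4°.

|H| = 0.8625 (-1.3 dB), φ = -30.4°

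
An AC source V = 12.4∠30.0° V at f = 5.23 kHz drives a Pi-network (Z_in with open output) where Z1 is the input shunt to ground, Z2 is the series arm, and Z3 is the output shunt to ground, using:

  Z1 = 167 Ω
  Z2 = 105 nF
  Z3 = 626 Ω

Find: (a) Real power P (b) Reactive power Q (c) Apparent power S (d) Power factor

Step 1 — Angular frequency: ω = 2π·f = 2π·5230 = 3.286e+04 rad/s.
Step 2 — Component impedances:
  Z1: Z = R = 167 Ω
  Z2: Z = 1/(jωC) = -j/(ω·C) = 0 - j289.8 Ω
  Z3: Z = R = 626 Ω
Step 3 — With open output, the series arm Z2 and the output shunt Z3 appear in series to ground: Z2 + Z3 = 626 - j289.8 Ω.
Step 4 — Parallel with input shunt Z1: Z_in = Z1 || (Z2 + Z3) = 136 - j11.34 Ω = 136.4∠-4.8° Ω.
Step 5 — Source phasor: V = 12.4∠30.0° V = 10.74 + j6.2 V.
Step 6 — Current: I = V / Z = 0.07465 + j0.05182 A = 0.09088∠34.8° A.
Step 7 — Complex power: S = V·I* = 1.123 - j0.09364 VA.
Step 8 — Real power: P = Re(S) = 1.123 W.
Step 9 — Reactive power: Q = Im(S) = -0.09364 VAR.
Step 10 — Apparent power: |S| = 1.127 VA.
Step 11 — Power factor: PF = P/|S| = 0.9965 (leading).

(a) P = 1.123 W  (b) Q = -0.09364 VAR  (c) S = 1.127 VA  (d) PF = 0.9965 (leading)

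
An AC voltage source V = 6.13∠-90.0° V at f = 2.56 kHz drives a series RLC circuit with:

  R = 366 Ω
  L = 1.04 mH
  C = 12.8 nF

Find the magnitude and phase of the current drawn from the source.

Step 1 — Angular frequency: ω = 2π·f = 2π·2560 = 1.608e+04 rad/s.
Step 2 — Component impedances:
  R: Z = R = 366 Ω
  L: Z = jωL = j·1.608e+04·0.00104 = 0 + j16.73 Ω
  C: Z = 1/(jωC) = -j/(ω·C) = 0 - j4857 Ω
Step 3 — Series combination: Z_total = R + L + C = 366 - j4840 Ω = 4854∠-85.7° Ω.
Step 4 — Source phasor: V = 6.13∠-90.0° V = 0 - j6.13 V.
Step 5 — Ohm's law: I = V / Z_total = (0 - j6.13) / (366 - j4840) = 0.001259 - j9.522e-05 A.
Step 6 — Convert to polar: |I| = 0.001263 A, ∠I = -4.3°.

I = 0.001263∠-4.3° A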